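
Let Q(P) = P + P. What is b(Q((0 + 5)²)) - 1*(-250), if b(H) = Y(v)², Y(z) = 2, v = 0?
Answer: 254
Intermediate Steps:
Q(P) = 2*P
b(H) = 4 (b(H) = 2² = 4)
b(Q((0 + 5)²)) - 1*(-250) = 4 - 1*(-250) = 4 + 250 = 254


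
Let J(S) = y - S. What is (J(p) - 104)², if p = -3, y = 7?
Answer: 8836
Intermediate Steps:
J(S) = 7 - S
(J(p) - 104)² = ((7 - 1*(-3)) - 104)² = ((7 + 3) - 104)² = (10 - 104)² = (-94)² = 8836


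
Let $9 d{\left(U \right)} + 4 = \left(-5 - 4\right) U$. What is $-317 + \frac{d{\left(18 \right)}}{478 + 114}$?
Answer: $- \frac{844571}{2664} \approx -317.03$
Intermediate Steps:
$d{\left(U \right)} = - \frac{4}{9} - U$ ($d{\left(U \right)} = - \frac{4}{9} + \frac{\left(-5 - 4\right) U}{9} = - \frac{4}{9} + \frac{\left(-9\right) U}{9} = - \frac{4}{9} - U$)
$-317 + \frac{d{\left(18 \right)}}{478 + 114} = -317 + \frac{- \frac{4}{9} - 18}{478 + 114} = -317 + \frac{- \frac{4}{9} - 18}{592} = -317 - \frac{83}{2664} = - \frac{844571}{2664}$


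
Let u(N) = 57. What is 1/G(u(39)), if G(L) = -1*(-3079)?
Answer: 1/3079 ≈ 0.00032478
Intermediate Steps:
G(L) = 3079
1/G(u(39)) = 1/3079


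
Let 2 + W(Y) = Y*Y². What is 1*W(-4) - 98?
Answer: -164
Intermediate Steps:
W(Y) = -2 + Y³ (W(Y) = -2 + Y*Y² = -2 + Y³)
1*W(-4) - 98 = 1*(-2 + (-4)³) - 98 = 1*(-2 - 64) - 98 = 1*(-66) - 98 = -66 - 98 = -164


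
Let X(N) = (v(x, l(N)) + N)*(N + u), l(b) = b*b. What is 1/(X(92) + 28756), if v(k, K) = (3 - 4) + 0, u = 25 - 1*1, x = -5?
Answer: 1/39312 ≈ 2.5438e-5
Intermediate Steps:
l(b) = b²
u = 24 (u = 25 - 1 = 24)
v(k, K) = -1 (v(k, K) = -1 + 0 = -1)
X(N) = (-1 + N)*(24 + N) (X(N) = (-1 + N)*(N + 24) = (-1 + N)*(24 + N))
1/(X(92) + 28756) = 1/((-24 + 92² + 23*92) + 28756) = 1/((-24 + 8464 + 2116) + 28756) = 1/(10556 + 28756) = 1/39312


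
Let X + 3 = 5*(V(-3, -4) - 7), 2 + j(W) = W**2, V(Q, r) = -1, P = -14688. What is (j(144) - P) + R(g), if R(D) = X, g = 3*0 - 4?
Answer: 35379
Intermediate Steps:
j(W) = -2 + W**2
g = -4 (g = 0 - 4 = -4)
X = -43 (X = -3 + 5*(-1 - 7) = -3 + 5*(-8) = -3 - 40 = -43)
R(D) = -43
(j(144) - P) + R(g) = ((-2 + 144**2) - 1*(-14688)) - 43 = ((-2 + 20736) + 14688) - 43 = (20734 + 14688) - 43 = 35422 - 43 = 35379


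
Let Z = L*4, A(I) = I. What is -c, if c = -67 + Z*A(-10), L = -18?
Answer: -653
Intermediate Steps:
Z = -72 (Z = -18*4 = -72)
c = 653 (c = -67 - 72*(-10) = -67 + 720 = 653)
-c = -1*653 = -653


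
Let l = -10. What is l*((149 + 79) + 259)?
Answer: -4870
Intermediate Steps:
l*((149 + 79) + 259) = -10*((149 + 79) + 259) = -10*(228 + 259) = -10*487 = -4870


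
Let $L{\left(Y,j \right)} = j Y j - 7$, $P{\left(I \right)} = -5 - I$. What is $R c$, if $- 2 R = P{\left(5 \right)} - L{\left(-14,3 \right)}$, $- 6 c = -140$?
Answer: $-1435$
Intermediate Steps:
$c = \frac{70}{3}$ ($c = \left(- \frac{1}{6}\right) \left(-140\right) = \frac{70}{3} \approx 23.333$)
$L{\left(Y,j \right)} = -7 + Y j^{2}$ ($L{\left(Y,j \right)} = Y j j - 7 = Y j^{2} - 7 = -7 + Y j^{2}$)
$R = - \frac{123}{2}$ ($R = - \frac{\left(-5 - 5\right) - \left(-7 - 14 \cdot 3^{2}\right)}{2} = - \frac{\left(-5 - 5\right) - \left(-7 - 126\right)}{2} = - \frac{-10 - \left(-7 - 126\right)}{2} = - \frac{-10 - -133}{2} = - \frac{-10 + 133}{2} = \left(- \frac{1}{2}\right) 123 = - \frac{123}{2} \approx -61.5$)
$R c = \left(- \frac{123}{2}\right) \frac{70}{3} = -1435$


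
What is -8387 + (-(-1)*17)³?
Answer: -3474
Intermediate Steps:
-8387 + (-(-1)*17)³ = -8387 + (-1*(-17))³ = -8387 + 17³ = -8387 + 4913 = -3474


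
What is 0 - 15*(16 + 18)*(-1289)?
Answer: 657390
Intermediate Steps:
0 - 15*(16 + 18)*(-1289) = 0 - 15*34*(-1289) = 0 - 510*(-1289) = 0 + 657390 = 657390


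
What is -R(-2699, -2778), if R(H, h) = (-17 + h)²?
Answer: -7812025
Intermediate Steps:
-R(-2699, -2778) = -(-17 - 2778)² = -1*(-2795)² = -1*7812025 = -7812025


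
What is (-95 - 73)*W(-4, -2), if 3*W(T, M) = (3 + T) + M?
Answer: 168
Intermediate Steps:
W(T, M) = 1 + M/3 + T/3 (W(T, M) = ((3 + T) + M)/3 = (3 + M + T)/3 = 1 + M/3 + T/3)
(-95 - 73)*W(-4, -2) = (-95 - 73)*(1 + (⅓)*(-2) + (⅓)*(-4)) = -168*(1 - ⅔ - 4/3) = -168*(-1) = 168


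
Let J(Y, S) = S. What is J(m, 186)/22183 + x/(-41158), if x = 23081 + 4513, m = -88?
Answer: -302231157/456503957 ≈ -0.66206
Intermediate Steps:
x = 27594
J(m, 186)/22183 + x/(-41158) = 186/22183 + 27594/(-41158) = 186*(1/22183) + 27594*(-1/41158) = 186/22183 - 13797/20579 = -302231157/456503957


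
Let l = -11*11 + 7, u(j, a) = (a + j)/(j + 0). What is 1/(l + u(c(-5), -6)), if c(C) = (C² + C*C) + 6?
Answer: -28/3167 ≈ -0.0088412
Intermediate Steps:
c(C) = 6 + 2*C² (c(C) = (C² + C²) + 6 = 2*C² + 6 = 6 + 2*C²)
u(j, a) = (a + j)/j
l = -114 (l = -121 + 7 = -114)
1/(l + u(c(-5), -6)) = 1/(-114 + (-6 + (6 + 2*(-5)²))/(6 + 2*(-5)²)) = 1/(-114 + (-6 + (6 + 2*25))/(6 + 2*25)) = 1/(-114 + (-6 + (6 + 50))/(6 + 50)) = 1/(-114 + (-6 + 56)/56) = 1/(-114 + (1/56)*50) = 1/(-114 + 25/28) = 1/(-3167/28) = -28/3167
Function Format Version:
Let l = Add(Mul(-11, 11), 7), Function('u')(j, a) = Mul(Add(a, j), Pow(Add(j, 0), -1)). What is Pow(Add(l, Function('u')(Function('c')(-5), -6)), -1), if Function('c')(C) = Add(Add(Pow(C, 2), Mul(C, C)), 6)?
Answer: Rational(-28, 3167) ≈ -0.0088412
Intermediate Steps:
Function('c')(C) = Add(6, Mul(2, Pow(C, 2))) (Function('c')(C) = Add(Add(Pow(C, 2), Pow(C, 2)), 6) = Add(Mul(2, Pow(C, 2)), 6) = Add(6, Mul(2, Pow(C, 2))))
Function('u')(j, a) = Mul(Pow(j, -1), Add(a, j)) (Function('u')(j, a) = Mul(Add(a, j), Pow(j, -1)) = Mul(Pow(j, -1), Add(a, j)))
l = -114 (l = Add(-121, 7) = -114)
Pow(Add(l, Function('u')(Function('c')(-5), -6)), -1) = Pow(Add(-114, Mul(Pow(Add(6, Mul(2, Pow(-5, 2))), -1), Add(-6, Add(6, Mul(2, Pow(-5, 2)))))), -1) = Pow(Add(-114, Mul(Pow(Add(6, Mul(2, 25)), -1), Add(-6, Add(6, Mul(2, 25))))), -1) = Pow(Add(-114, Mul(Pow(Add(6, 50), -1), Add(-6, Add(6, 50)))), -1) = Pow(Add(-114, Mul(Pow(56, -1), Add(-6, 56))), -1) = Pow(Add(-114, Mul(Rational(1, 56), 50)), -1) = Pow(Add(-114, Rational(25, 28)), -1) = Pow(Rational(-3167, 28), -1) = Rational(-28, 3167)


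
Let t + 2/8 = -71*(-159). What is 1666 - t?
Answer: -38491/4 ≈ -9622.8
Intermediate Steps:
t = 45155/4 (t = -¼ - 71*(-159) = -¼ + 11289 = 45155/4 ≈ 11289.)
1666 - t = 1666 - 1*45155/4 = 1666 - 45155/4 = -38491/4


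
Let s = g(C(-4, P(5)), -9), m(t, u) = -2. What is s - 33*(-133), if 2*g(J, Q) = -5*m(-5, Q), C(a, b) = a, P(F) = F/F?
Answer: 4394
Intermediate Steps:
P(F) = 1
g(J, Q) = 5 (g(J, Q) = (-5*(-2))/2 = (½)*10 = 5)
s = 5
s - 33*(-133) = 5 - 33*(-133) = 5 + 4389 = 4394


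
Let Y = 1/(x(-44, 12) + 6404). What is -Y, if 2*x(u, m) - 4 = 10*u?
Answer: -1/6186 ≈ -0.00016166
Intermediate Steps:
x(u, m) = 2 + 5*u (x(u, m) = 2 + (10*u)/2 = 2 + 5*u)
Y = 1/6186 (Y = 1/((2 + 5*(-44)) + 6404) = 1/((2 - 220) + 6404) = 1/(-218 + 6404) = 1/6186 ≈ 0.00016166)
-Y = -1*1/6186 = -1/6186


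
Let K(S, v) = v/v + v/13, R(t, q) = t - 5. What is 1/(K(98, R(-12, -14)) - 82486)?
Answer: -13/1072322 ≈ -1.2123e-5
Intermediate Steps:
R(t, q) = -5 + t
K(S, v) = 1 + v/13 (K(S, v) = 1 + v*(1/13) = 1 + v/13)
1/(K(98, R(-12, -14)) - 82486) = 1/((1 + (-5 - 12)/13) - 82486) = 1/((1 + (1/13)*(-17)) - 82486) = 1/((1 - 17/13) - 82486) = 1/(-4/13 - 82486) = 1/(-1072322/13) = -13/1072322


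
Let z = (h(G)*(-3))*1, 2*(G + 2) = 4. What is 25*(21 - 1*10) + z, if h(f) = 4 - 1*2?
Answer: 269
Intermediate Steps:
G = 0 (G = -2 + (½)*4 = -2 + 2 = 0)
h(f) = 2 (h(f) = 4 - 2 = 2)
z = -6 (z = (2*(-3))*1 = -6*1 = -6)
25*(21 - 1*10) + z = 25*(21 - 1*10) - 6 = 25*(21 - 10) - 6 = 25*11 - 6 = 275 - 6 = 269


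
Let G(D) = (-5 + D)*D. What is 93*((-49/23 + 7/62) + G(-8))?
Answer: 436281/46 ≈ 9484.4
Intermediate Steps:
G(D) = D*(-5 + D)
93*((-49/23 + 7/62) + G(-8)) = 93*((-49/23 + 7/62) - 8*(-5 - 8)) = 93*((-49*1/23 + 7*(1/62)) - 8*(-13)) = 93*((-49/23 + 7/62) + 104) = 93*(-2877/1426 + 104) = 93*(145427/1426) = 436281/46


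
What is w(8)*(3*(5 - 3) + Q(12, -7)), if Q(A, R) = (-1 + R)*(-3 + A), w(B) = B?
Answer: -528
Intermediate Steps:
w(8)*(3*(5 - 3) + Q(12, -7)) = 8*(3*(5 - 3) + (3 - 1*12 - 3*(-7) + 12*(-7))) = 8*(3*2 + (3 - 12 + 21 - 84)) = 8*(6 - 72) = 8*(-66) = -528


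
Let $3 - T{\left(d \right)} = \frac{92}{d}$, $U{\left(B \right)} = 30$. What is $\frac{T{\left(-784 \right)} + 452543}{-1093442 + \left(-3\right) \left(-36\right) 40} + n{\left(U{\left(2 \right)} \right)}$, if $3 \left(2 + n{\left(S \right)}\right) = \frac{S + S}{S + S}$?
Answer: $- \frac{1333436677}{640403736} \approx -2.0822$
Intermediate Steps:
$T{\left(d \right)} = 3 - \frac{92}{d}$
$n{\left(S \right)} = - \frac{5}{3}$ ($n{\left(S \right)} = -2 + \frac{\left(S + S\right) \frac{1}{S + S}}{3} = -2 + \frac{2 S \frac{1}{2 S}}{3} = -2 + \frac{1}{3} \cdot 1 = -2 + \frac{1}{3} = - \frac{5}{3}$)
$\frac{T{\left(-784 \right)} + 452543}{-1093442 + \left(-3\right) \left(-36\right) 40} + n{\left(U{\left(2 \right)} \right)} = \frac{\left(3 - \frac{92}{-784}\right) + 452543}{-1093442 + \left(-3\right) \left(-36\right) 40} - \frac{5}{3} = \frac{\left(3 - - \frac{23}{196}\right) + 452543}{-1093442 + 108 \cdot 40} - \frac{5}{3} = \frac{\left(3 + \frac{23}{196}\right) + 452543}{-1093442 + 4320} - \frac{5}{3} = \frac{\frac{611}{196} + 452543}{-1089122} - \frac{5}{3} = \frac{88699039}{196} \left(- \frac{1}{1089122}\right) - \frac{5}{3} = - \frac{88699039}{213467912} - \frac{5}{3} = - \frac{1333436677}{640403736}$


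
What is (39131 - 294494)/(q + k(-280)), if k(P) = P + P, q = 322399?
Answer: -255363/321839 ≈ -0.79345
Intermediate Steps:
k(P) = 2*P
(39131 - 294494)/(q + k(-280)) = (39131 - 294494)/(322399 + 2*(-280)) = -255363/(322399 - 560) = -255363/321839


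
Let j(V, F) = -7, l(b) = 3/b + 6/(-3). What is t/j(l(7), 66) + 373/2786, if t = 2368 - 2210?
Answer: -62511/2786 ≈ -22.438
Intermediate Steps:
l(b) = -2 + 3/b (l(b) = 3/b + 6*(-1/3) = 3/b - 2 = -2 + 3/b)
t = 158
t/j(l(7), 66) + 373/2786 = 158/(-7) + 373/2786 = 158*(-1/7) + 373*(1/2786) = -158/7 + 373/2786 = -62511/2786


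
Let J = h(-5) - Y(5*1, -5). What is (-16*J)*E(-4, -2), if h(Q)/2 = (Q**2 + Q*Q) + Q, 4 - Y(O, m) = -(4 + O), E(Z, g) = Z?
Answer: 4928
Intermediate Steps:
Y(O, m) = 8 + O (Y(O, m) = 4 - (-1)*(4 + O) = 4 - (-4 - O) = 4 + (4 + O) = 8 + O)
h(Q) = 2*Q + 4*Q**2 (h(Q) = 2*((Q**2 + Q*Q) + Q) = 2*((Q**2 + Q**2) + Q) = 2*(2*Q**2 + Q) = 2*(Q + 2*Q**2) = 2*Q + 4*Q**2)
J = 77 (J = 2*(-5)*(1 + 2*(-5)) - (8 + 5*1) = 2*(-5)*(1 - 10) - (8 + 5) = 2*(-5)*(-9) - 1*13 = 90 - 13 = 77)
(-16*J)*E(-4, -2) = -16*77*(-4) = -1232*(-4) = 4928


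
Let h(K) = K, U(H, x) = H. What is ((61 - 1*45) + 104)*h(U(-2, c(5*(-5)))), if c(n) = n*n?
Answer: -240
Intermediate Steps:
c(n) = n²
((61 - 1*45) + 104)*h(U(-2, c(5*(-5)))) = ((61 - 1*45) + 104)*(-2) = ((61 - 45) + 104)*(-2) = (16 + 104)*(-2) = 120*(-2) = -240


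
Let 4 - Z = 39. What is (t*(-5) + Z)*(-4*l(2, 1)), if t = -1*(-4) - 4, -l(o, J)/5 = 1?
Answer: -700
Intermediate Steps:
Z = -35 (Z = 4 - 1*39 = 4 - 39 = -35)
l(o, J) = -5 (l(o, J) = -5*1 = -5)
t = 0 (t = 4 - 4 = 0)
(t*(-5) + Z)*(-4*l(2, 1)) = (0*(-5) - 35)*(-4*(-5)) = (0 - 35)*20 = -35*20 = -700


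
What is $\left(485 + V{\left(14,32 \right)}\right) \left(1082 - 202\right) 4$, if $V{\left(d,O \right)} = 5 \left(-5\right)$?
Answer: $1619200$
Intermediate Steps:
$V{\left(d,O \right)} = -25$
$\left(485 + V{\left(14,32 \right)}\right) \left(1082 - 202\right) 4 = \left(485 - 25\right) \left(1082 - 202\right) 4 = 460 \cdot 880 \cdot 4 = 404800 \cdot 4 = 1619200$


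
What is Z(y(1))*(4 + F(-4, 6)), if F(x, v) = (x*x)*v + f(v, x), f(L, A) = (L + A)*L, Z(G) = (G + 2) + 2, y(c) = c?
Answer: 560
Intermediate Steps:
Z(G) = 4 + G (Z(G) = (2 + G) + 2 = 4 + G)
f(L, A) = L*(A + L) (f(L, A) = (A + L)*L = L*(A + L))
F(x, v) = v*x² + v*(v + x) (F(x, v) = (x*x)*v + v*(x + v) = x²*v + v*(v + x) = v*x² + v*(v + x))
Z(y(1))*(4 + F(-4, 6)) = (4 + 1)*(4 + 6*(6 - 4 + (-4)²)) = 5*(4 + 6*(6 - 4 + 16)) = 5*(4 + 6*18) = 5*(4 + 108) = 5*112 = 560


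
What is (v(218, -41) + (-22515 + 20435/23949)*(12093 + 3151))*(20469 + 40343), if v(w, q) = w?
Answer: -499839792067610216/23949 ≈ -2.0871e+13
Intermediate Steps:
(v(218, -41) + (-22515 + 20435/23949)*(12093 + 3151))*(20469 + 40343) = (218 + (-22515 + 20435/23949)*(12093 + 3151))*(20469 + 40343) = (218 + (-22515 + 20435*(1/23949))*15244)*60812 = (218 + (-22515 + 20435/23949)*15244)*60812 = (218 - 539191300/23949*15244)*60812 = (218 - 8219432177200/23949)*60812 = -8219426956318/23949*60812 = -499839792067610216/23949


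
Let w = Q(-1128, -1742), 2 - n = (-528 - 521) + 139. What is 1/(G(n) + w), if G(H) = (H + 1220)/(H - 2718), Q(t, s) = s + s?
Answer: -903/3147118 ≈ -0.00028693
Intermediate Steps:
n = 912 (n = 2 - ((-528 - 521) + 139) = 2 - (-1049 + 139) = 2 - 1*(-910) = 2 + 910 = 912)
Q(t, s) = 2*s
G(H) = (1220 + H)/(-2718 + H)
w = -3484 (w = 2*(-1742) = -3484)
1/(G(n) + w) = 1/((1220 + 912)/(-2718 + 912) - 3484) = 1/(2132/(-1806) - 3484) = 1/(-1/1806*2132 - 3484) = 1/(-1066/903 - 3484) = 1/(-3147118/903) = -903/3147118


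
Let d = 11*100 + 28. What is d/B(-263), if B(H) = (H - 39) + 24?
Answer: -564/139 ≈ -4.0576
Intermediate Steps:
d = 1128 (d = 1100 + 28 = 1128)
B(H) = -15 + H (B(H) = (-39 + H) + 24 = -15 + H)
d/B(-263) = 1128/(-15 - 263) = 1128/(-278) = 1128*(-1/278) = -564/139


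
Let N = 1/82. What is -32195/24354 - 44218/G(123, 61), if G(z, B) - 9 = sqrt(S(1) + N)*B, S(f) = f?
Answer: 785011895741/7359803154 - 2697298*sqrt(6806)/302201 ≈ -629.68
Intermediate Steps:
N = 1/82 ≈ 0.012195
G(z, B) = 9 + B*sqrt(6806)/82 (G(z, B) = 9 + sqrt(1 + 1/82)*B = 9 + sqrt(83/82)*B = 9 + (sqrt(6806)/82)*B = 9 + B*sqrt(6806)/82)
-32195/24354 - 44218/G(123, 61) = -32195/24354 - 44218/(9 + (1/82)*61*sqrt(6806)) = -32195*1/24354 - 44218/(9 + 61*sqrt(6806)/82) = -32195/24354 - 44218/(9 + 61*sqrt(6806)/82)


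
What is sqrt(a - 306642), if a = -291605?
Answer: I*sqrt(598247) ≈ 773.46*I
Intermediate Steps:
sqrt(a - 306642) = sqrt(-291605 - 306642) = sqrt(-598247) = I*sqrt(598247)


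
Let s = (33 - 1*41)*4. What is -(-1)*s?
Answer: -32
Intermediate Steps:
s = -32 (s = (33 - 41)*4 = -8*4 = -32)
-(-1)*s = -(-1)*(-32) = -1*32 = -32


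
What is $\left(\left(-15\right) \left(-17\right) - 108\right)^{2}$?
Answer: $21609$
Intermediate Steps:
$\left(\left(-15\right) \left(-17\right) - 108\right)^{2} = \left(255 - 108\right)^{2} = 147^{2} = 21609$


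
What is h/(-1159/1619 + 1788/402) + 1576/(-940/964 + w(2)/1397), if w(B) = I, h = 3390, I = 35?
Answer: -24293205320492/32370551685 ≈ -750.47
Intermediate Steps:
w(B) = 35
h/(-1159/1619 + 1788/402) + 1576/(-940/964 + w(2)/1397) = 3390/(-1159/1619 + 1788/402) + 1576/(-940/964 + 35/1397) = 3390/(-1159*1/1619 + 1788*(1/402)) + 1576/(-940*1/964 + 35*(1/1397)) = 3390/(-1159/1619 + 298/67) + 1576/(-235/241 + 35/1397) = 3390/(404809/108473) + 1576/(-319860/336677) = 3390*(108473/404809) + 1576*(-336677/319860) = 367723470/404809 - 132650738/79965 = -24293205320492/32370551685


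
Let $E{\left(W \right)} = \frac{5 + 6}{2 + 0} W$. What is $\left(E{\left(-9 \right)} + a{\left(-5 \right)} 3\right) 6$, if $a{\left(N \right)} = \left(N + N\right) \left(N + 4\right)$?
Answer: $-117$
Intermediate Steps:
$a{\left(N \right)} = 2 N \left(4 + N\right)$
$E{\left(W \right)} = \frac{11 W}{2}$ ($E{\left(W \right)} = \frac{11}{2} W = 11 \cdot \frac{1}{2} W = \frac{11 W}{2}$)
$\left(E{\left(-9 \right)} + a{\left(-5 \right)} 3\right) 6 = \left(\frac{11}{2} \left(-9\right) + 2 \left(-5\right) \left(4 - 5\right) 3\right) 6 = \left(- \frac{99}{2} + 2 \left(-5\right) \left(-1\right) 3\right) 6 = \left(- \frac{99}{2} + 10 \cdot 3\right) 6 = \left(- \frac{99}{2} + 30\right) 6 = \left(- \frac{39}{2}\right) 6 = -117$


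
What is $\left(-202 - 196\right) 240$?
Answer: $-95520$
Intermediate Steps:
$\left(-202 - 196\right) 240 = \left(-398\right) 240 = -95520$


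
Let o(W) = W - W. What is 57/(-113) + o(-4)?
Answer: -57/113 ≈ -0.50443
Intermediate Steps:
o(W) = 0
57/(-113) + o(-4) = 57/(-113) + 0 = 57*(-1/113) + 0 = -57/113 + 0 = -57/113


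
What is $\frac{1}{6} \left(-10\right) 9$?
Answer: $-15$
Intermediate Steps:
$\frac{1}{6} \left(-10\right) 9 = \left(- \frac{5}{3}\right) 9 = -15$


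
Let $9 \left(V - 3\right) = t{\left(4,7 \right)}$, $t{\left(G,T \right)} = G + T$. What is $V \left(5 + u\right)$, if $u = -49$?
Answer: $- \frac{1672}{9} \approx -185.78$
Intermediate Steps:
$V = \frac{38}{9}$ ($V = 3 + \frac{4 + 7}{9} = 3 + \frac{1}{9} \cdot 11 = 3 + \frac{11}{9} = \frac{38}{9} \approx 4.2222$)
$V \left(5 + u\right) = \frac{38 \left(5 - 49\right)}{9} = \frac{38}{9} \left(-44\right) = - \frac{1672}{9}$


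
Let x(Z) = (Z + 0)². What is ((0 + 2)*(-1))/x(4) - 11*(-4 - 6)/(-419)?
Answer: -1299/3352 ≈ -0.38753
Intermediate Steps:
x(Z) = Z²
((0 + 2)*(-1))/x(4) - 11*(-4 - 6)/(-419) = ((0 + 2)*(-1))/(4²) - 11*(-4 - 6)/(-419) = (2*(-1))/16 - 11*(-10)*(-1/419) = -2*1/16 + 110*(-1/419) = -⅛ - 110/419 = -1299/3352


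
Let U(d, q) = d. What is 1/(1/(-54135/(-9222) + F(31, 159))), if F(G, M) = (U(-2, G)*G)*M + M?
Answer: -29796681/3074 ≈ -9693.1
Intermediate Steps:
F(G, M) = M - 2*G*M (F(G, M) = (-2*G)*M + M = -2*G*M + M = M - 2*G*M)
1/(1/(-54135/(-9222) + F(31, 159))) = 1/(1/(-54135/(-9222) + 159*(1 - 2*31))) = 1/(1/(-54135*(-1/9222) + 159*(1 - 62))) = 1/(1/(18045/3074 + 159*(-61))) = 1/(1/(18045/3074 - 9699)) = 1/(1/(-29796681/3074)) = 1/(-3074/29796681) = -29796681/3074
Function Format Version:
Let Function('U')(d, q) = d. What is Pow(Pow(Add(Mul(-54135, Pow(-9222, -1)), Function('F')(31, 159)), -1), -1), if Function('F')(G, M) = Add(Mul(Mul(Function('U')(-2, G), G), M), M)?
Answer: Rational(-29796681, 3074) ≈ -9693.1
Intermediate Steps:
Function('F')(G, M) = Add(M, Mul(-2, G, M)) (Function('F')(G, M) = Add(Mul(Mul(-2, G), M), M) = Add(Mul(-2, G, M), M) = Add(M, Mul(-2, G, M)))
Pow(Pow(Add(Mul(-54135, Pow(-9222, -1)), Function('F')(31, 159)), -1), -1) = Pow(Pow(Add(Mul(-54135, Pow(-9222, -1)), Mul(159, Add(1, Mul(-2, 31)))), -1), -1) = Pow(Pow(Add(Mul(-54135, Rational(-1, 9222)), Mul(159, Add(1, -62))), -1), -1) = Pow(Pow(Add(Rational(18045, 3074), Mul(159, -61)), -1), -1) = Pow(Pow(Add(Rational(18045, 3074), -9699), -1), -1) = Pow(Pow(Rational(-29796681, 3074), -1), -1) = Pow(Rational(-3074, 29796681), -1) = Rational(-29796681, 3074)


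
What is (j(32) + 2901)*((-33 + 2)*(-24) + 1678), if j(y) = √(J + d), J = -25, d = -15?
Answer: 7026222 + 4844*I*√10 ≈ 7.0262e+6 + 15318.0*I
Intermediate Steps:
j(y) = 2*I*√10 (j(y) = √(-25 - 15) = √(-40) = 2*I*√10)
(j(32) + 2901)*((-33 + 2)*(-24) + 1678) = (2*I*√10 + 2901)*((-33 + 2)*(-24) + 1678) = (2901 + 2*I*√10)*(-31*(-24) + 1678) = (2901 + 2*I*√10)*(744 + 1678) = (2901 + 2*I*√10)*2422 = 7026222 + 4844*I*√10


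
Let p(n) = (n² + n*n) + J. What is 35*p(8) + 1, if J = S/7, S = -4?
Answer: 4461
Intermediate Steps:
J = -4/7 ≈ -0.57143
p(n) = -4/7 + 2*n² (p(n) = (n² + n*n) - 4/7 = (n² + n²) - 4/7 = 2*n² - 4/7 = -4/7 + 2*n²)
35*p(8) + 1 = 35*(-4/7 + 2*8²) + 1 = 35*(-4/7 + 2*64) + 1 = 35*(-4/7 + 128) + 1 = 35*(892/7) + 1 = 4460 + 1 = 4461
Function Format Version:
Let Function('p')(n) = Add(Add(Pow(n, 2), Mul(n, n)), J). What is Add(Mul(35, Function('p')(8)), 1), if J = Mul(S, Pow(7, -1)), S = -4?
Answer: 4461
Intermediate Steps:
J = Rational(-4, 7) (J = Mul(-4, Pow(7, -1)) = Mul(-4, Rational(1, 7)) = Rational(-4, 7) ≈ -0.57143)
Function('p')(n) = Add(Rational(-4, 7), Mul(2, Pow(n, 2))) (Function('p')(n) = Add(Add(Pow(n, 2), Mul(n, n)), Rational(-4, 7)) = Add(Add(Pow(n, 2), Pow(n, 2)), Rational(-4, 7)) = Add(Mul(2, Pow(n, 2)), Rational(-4, 7)) = Add(Rational(-4, 7), Mul(2, Pow(n, 2))))
Add(Mul(35, Function('p')(8)), 1) = Add(Mul(35, Add(Rational(-4, 7), Mul(2, Pow(8, 2)))), 1) = Add(Mul(35, Add(Rational(-4, 7), Mul(2, 64))), 1) = Add(Mul(35, Add(Rational(-4, 7), 128)), 1) = Add(Mul(35, Rational(892, 7)), 1) = Add(4460, 1) = 4461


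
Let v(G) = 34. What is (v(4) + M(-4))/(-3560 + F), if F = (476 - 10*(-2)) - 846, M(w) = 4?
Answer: -19/1955 ≈ -0.0097187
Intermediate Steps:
F = -350 (F = (476 + 20) - 846 = 496 - 846 = -350)
(v(4) + M(-4))/(-3560 + F) = (34 + 4)/(-3560 - 350) = 38/(-3910) = 38*(-1/3910) = -19/1955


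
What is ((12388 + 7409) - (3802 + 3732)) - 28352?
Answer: -16089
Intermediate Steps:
((12388 + 7409) - (3802 + 3732)) - 28352 = (19797 - 1*7534) - 28352 = (19797 - 7534) - 28352 = 12263 - 28352 = -16089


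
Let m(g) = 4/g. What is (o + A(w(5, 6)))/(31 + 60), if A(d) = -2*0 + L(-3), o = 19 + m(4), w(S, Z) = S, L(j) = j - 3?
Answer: 2/13 ≈ 0.15385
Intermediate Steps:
L(j) = -3 + j
o = 20 (o = 19 + 4/4 = 19 + 4*(¼) = 19 + 1 = 20)
A(d) = -6 (A(d) = -2*0 + (-3 - 3) = 0 - 6 = -6)
(o + A(w(5, 6)))/(31 + 60) = (20 - 6)/(31 + 60) = 14/91 = (1/91)*14 = 2/13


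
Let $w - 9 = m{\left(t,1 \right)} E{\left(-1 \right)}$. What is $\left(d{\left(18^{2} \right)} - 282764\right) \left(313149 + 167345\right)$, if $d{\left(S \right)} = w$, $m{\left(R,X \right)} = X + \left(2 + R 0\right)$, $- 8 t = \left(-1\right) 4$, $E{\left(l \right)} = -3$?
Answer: $-135866405416$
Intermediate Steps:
$t = \frac{1}{2}$ ($t = - \frac{\left(-1\right) 4}{8} = \left(- \frac{1}{8}\right) \left(-4\right) = \frac{1}{2} \approx 0.5$)
$m{\left(R,X \right)} = 2 + X$ ($m{\left(R,X \right)} = X + \left(2 + 0\right) = X + 2 = 2 + X$)
$w = 0$ ($w = 9 + \left(2 + 1\right) \left(-3\right) = 9 + 3 \left(-3\right) = 9 - 9 = 0$)
$d{\left(S \right)} = 0$
$\left(d{\left(18^{2} \right)} - 282764\right) \left(313149 + 167345\right) = \left(0 - 282764\right) \left(313149 + 167345\right) = \left(-282764\right) 480494 = -135866405416$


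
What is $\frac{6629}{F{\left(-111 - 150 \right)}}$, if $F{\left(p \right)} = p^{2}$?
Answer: $\frac{6629}{68121} \approx 0.097312$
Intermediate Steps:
$\frac{6629}{F{\left(-111 - 150 \right)}} = \frac{6629}{\left(-111 - 150\right)^{2}} = \frac{6629}{\left(-261\right)^{2}} = \frac{6629}{68121}$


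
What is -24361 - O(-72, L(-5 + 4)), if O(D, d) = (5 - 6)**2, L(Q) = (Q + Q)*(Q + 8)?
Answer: -24362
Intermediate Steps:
L(Q) = 2*Q*(8 + Q) (L(Q) = (2*Q)*(8 + Q) = 2*Q*(8 + Q))
O(D, d) = 1 (O(D, d) = (-1)**2 = 1)
-24361 - O(-72, L(-5 + 4)) = -24361 - 1*1 = -24361 - 1 = -24362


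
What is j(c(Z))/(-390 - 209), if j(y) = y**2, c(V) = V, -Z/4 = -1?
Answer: -16/599 ≈ -0.026711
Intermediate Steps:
Z = 4 (Z = -4*(-1) = 4)
j(c(Z))/(-390 - 209) = 4**2/(-390 - 209) = 16/(-599) = 16*(-1/599) = -16/599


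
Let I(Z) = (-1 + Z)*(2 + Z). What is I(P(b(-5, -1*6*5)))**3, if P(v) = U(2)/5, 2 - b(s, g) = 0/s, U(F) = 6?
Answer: 4096/15625 ≈ 0.26214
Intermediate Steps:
b(s, g) = 2 (b(s, g) = 2 - 0/s = 2 - 1*0 = 2 + 0 = 2)
P(v) = 6/5
I(P(b(-5, -1*6*5)))**3 = (-2 + 6/5 + (6/5)**2)**3 = (-2 + 6/5 + 36/25)**3 = (16/25)**3 = 4096/15625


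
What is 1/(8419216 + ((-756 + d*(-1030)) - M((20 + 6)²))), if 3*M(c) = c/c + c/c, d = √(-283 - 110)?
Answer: 37883067/318918935163092 + 4635*I*√393/318918935163092 ≈ 1.1879e-7 + 2.8811e-10*I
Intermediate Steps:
d = I*√393 (d = √(-393) = I*√393 ≈ 19.824*I)
M(c) = ⅔ (M(c) = (c/c + c/c)/3 = (1 + 1)/3 = (⅓)*2 = ⅔)
1/(8419216 + ((-756 + d*(-1030)) - M((20 + 6)²))) = 1/(8419216 + ((-756 + (I*√393)*(-1030)) - 1*⅔)) = 1/(8419216 + ((-756 - 1030*I*√393) - ⅔)) = 1/(8419216 + (-2270/3 - 1030*I*√393)) = 1/(25255378/3 - 1030*I*√393)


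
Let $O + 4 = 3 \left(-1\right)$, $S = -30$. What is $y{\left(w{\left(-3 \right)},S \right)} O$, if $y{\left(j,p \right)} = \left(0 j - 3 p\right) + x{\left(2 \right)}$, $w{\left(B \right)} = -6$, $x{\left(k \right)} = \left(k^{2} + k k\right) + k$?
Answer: $-700$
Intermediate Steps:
$x{\left(k \right)} = k + 2 k^{2}$ ($x{\left(k \right)} = \left(k^{2} + k^{2}\right) + k = 2 k^{2} + k = k + 2 k^{2}$)
$y{\left(j,p \right)} = 10 - 3 p$ ($y{\left(j,p \right)} = \left(0 j - 3 p\right) + 2 \left(1 + 2 \cdot 2\right) = \left(0 - 3 p\right) + 2 \left(1 + 4\right) = - 3 p + 2 \cdot 5 = - 3 p + 10 = 10 - 3 p$)
$O = -7$ ($O = -4 + 3 \left(-1\right) = -4 - 3 = -7$)
$y{\left(w{\left(-3 \right)},S \right)} O = \left(10 - -90\right) \left(-7\right) = \left(10 + 90\right) \left(-7\right) = 100 \left(-7\right) = -700$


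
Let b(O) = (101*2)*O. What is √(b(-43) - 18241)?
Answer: I*√26927 ≈ 164.09*I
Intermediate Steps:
b(O) = 202*O
√(b(-43) - 18241) = √(202*(-43) - 18241) = √(-8686 - 18241) = √(-26927) = I*√26927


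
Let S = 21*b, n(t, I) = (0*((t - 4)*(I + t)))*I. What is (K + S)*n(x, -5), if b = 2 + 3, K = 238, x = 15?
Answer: 0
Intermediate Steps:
b = 5
n(t, I) = 0 (n(t, I) = (0*((-4 + t)*(I + t)))*I = 0*I = 0)
S = 105 (S = 21*5 = 105)
(K + S)*n(x, -5) = (238 + 105)*0 = 343*0 = 0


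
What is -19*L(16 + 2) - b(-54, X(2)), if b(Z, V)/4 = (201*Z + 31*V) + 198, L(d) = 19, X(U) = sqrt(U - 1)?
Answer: 42139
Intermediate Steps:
X(U) = sqrt(-1 + U)
b(Z, V) = 792 + 124*V + 804*Z (b(Z, V) = 4*((201*Z + 31*V) + 198) = 4*((31*V + 201*Z) + 198) = 4*(198 + 31*V + 201*Z) = 792 + 124*V + 804*Z)
-19*L(16 + 2) - b(-54, X(2)) = -19*19 - (792 + 124*sqrt(-1 + 2) + 804*(-54)) = -361 - (792 + 124*sqrt(1) - 43416) = -361 - (792 + 124*1 - 43416) = -361 - (792 + 124 - 43416) = -361 - 1*(-42500) = -361 + 42500 = 42139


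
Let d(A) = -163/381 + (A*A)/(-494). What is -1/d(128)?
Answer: 94107/3161413 ≈ 0.029767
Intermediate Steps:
d(A) = -163/381 - A²/494 (d(A) = -163*1/381 + A²*(-1/494) = -163/381 - A²/494)
-1/d(128) = -1/(-163/381 - 1/494*128²) = -1/(-163/381 - 1/494*16384) = -1/(-163/381 - 8192/247) = -1/(-3161413/94107) = -1*(-94107/3161413) = 94107/3161413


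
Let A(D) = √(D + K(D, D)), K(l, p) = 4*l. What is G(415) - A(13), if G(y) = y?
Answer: 415 - √65 ≈ 406.94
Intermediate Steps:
A(D) = √5*√D (A(D) = √(D + 4*D) = √(5*D) = √5*√D)
G(415) - A(13) = 415 - √5*√13 = 415 - √65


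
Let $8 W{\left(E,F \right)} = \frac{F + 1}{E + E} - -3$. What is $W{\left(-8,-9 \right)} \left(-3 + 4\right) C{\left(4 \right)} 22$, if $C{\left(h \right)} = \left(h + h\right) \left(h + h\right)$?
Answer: $616$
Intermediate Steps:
$C{\left(h \right)} = 4 h^{2}$ ($C{\left(h \right)} = 2 h 2 h = 4 h^{2}$)
$W{\left(E,F \right)} = \frac{3}{8} + \frac{1 + F}{16 E}$ ($W{\left(E,F \right)} = \frac{\frac{F + 1}{E + E} - -3}{8} = \frac{\frac{1 + F}{2 E} + 3}{8} = \frac{3 + \frac{1 + F}{2 E}}{8} = \frac{3}{8} + \frac{1 + F}{16 E}$)
$W{\left(-8,-9 \right)} \left(-3 + 4\right) C{\left(4 \right)} 22 = \frac{1 - 9 + 6 \left(-8\right)}{16 \left(-8\right)} \left(-3 + 4\right) 4 \cdot 4^{2} \cdot 22 = \frac{1}{16} \left(- \frac{1}{8}\right) \left(1 - 9 - 48\right) 1 \cdot 4 \cdot 16 \cdot 22 = \frac{1}{16} \left(- \frac{1}{8}\right) \left(-56\right) 1 \cdot 64 \cdot 22 = \frac{7}{16} \cdot 64 \cdot 22 = 28 \cdot 22 = 616$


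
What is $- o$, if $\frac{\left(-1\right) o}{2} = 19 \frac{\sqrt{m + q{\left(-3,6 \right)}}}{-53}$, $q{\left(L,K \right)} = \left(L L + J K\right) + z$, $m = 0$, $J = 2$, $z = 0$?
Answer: $- \frac{38 \sqrt{21}}{53} \approx -3.2856$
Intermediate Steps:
$q{\left(L,K \right)} = L^{2} + 2 K$ ($q{\left(L,K \right)} = \left(L L + 2 K\right) + 0 = \left(L^{2} + 2 K\right) + 0 = L^{2} + 2 K$)
$o = \frac{38 \sqrt{21}}{53}$ ($o = - 2 \cdot 19 \frac{\sqrt{0 + \left(\left(-3\right)^{2} + 2 \cdot 6\right)}}{-53} = - 2 \cdot 19 \sqrt{0 + \left(9 + 12\right)} \left(- \frac{1}{53}\right) = - 2 \cdot 19 \sqrt{0 + 21} \left(- \frac{1}{53}\right) = - 2 \cdot 19 \sqrt{21} \left(- \frac{1}{53}\right) = - 2 \cdot 19 \left(- \frac{\sqrt{21}}{53}\right) = - 2 \left(- \frac{19 \sqrt{21}}{53}\right) = \frac{38 \sqrt{21}}{53} \approx 3.2856$)
$- o = - \frac{38 \sqrt{21}}{53}$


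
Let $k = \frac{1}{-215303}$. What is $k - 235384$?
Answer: $- \frac{50678881353}{215303} \approx -2.3538 \cdot 10^{5}$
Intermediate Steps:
$k = - \frac{1}{215303} \approx -4.6446 \cdot 10^{-6}$
$k - 235384 = - \frac{1}{215303} - 235384 = - \frac{50678881353}{215303}$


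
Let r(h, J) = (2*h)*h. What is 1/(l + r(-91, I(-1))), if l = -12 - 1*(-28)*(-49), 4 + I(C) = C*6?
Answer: 1/15178 ≈ 6.5885e-5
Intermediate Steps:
I(C) = -4 + 6*C (I(C) = -4 + C*6 = -4 + 6*C)
r(h, J) = 2*h²
l = -1384 (l = -12 + 28*(-49) = -12 - 1372 = -1384)
1/(l + r(-91, I(-1))) = 1/(-1384 + 2*(-91)²) = 1/(-1384 + 2*8281) = 1/(-1384 + 16562) = 1/15178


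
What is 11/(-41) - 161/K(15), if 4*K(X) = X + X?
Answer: -13367/615 ≈ -21.735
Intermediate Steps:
K(X) = X/2 (K(X) = (X + X)/4 = (2*X)/4 = X/2)
11/(-41) - 161/K(15) = 11/(-41) - 161/((1/2)*15) = 11*(-1/41) - 161/15/2 = -11/41 - 161*2/15 = -11/41 - 322/15 = -13367/615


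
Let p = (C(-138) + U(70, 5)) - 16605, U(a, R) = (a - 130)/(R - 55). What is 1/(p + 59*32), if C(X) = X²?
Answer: 5/21641 ≈ 0.00023104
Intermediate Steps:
U(a, R) = (-130 + a)/(-55 + R)
p = 12201/5 (p = ((-138)² + (-130 + 70)/(-55 + 5)) - 16605 = (19044 - 60/(-50)) - 16605 = (19044 - 1/50*(-60)) - 16605 = (19044 + 6/5) - 16605 = 95226/5 - 16605 = 12201/5 ≈ 2440.2)
1/(p + 59*32) = 1/(12201/5 + 59*32) = 1/(12201/5 + 1888) = 1/(21641/5) = 5/21641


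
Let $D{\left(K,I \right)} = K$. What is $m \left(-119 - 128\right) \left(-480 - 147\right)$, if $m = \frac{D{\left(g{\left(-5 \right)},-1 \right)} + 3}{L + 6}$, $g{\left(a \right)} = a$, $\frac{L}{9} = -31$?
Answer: $\frac{7942}{7} \approx 1134.6$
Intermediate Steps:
$L = -279$ ($L = 9 \left(-31\right) = -279$)
$m = \frac{2}{273}$ ($m = \frac{-5 + 3}{-279 + 6} = - \frac{2}{-273} = \left(-2\right) \left(- \frac{1}{273}\right) = \frac{2}{273} \approx 0.007326$)
$m \left(-119 - 128\right) \left(-480 - 147\right) = \frac{2 \left(-119 - 128\right) \left(-480 - 147\right)}{273} = \frac{2 \left(\left(-247\right) \left(-627\right)\right)}{273} = \frac{2}{273} \cdot 154869 = \frac{7942}{7}$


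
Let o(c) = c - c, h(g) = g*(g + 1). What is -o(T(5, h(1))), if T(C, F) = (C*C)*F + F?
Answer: 0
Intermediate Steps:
h(g) = g*(1 + g)
T(C, F) = F + F*C² (T(C, F) = C²*F + F = F*C² + F = F + F*C²)
o(c) = 0
-o(T(5, h(1))) = -1*0 = 0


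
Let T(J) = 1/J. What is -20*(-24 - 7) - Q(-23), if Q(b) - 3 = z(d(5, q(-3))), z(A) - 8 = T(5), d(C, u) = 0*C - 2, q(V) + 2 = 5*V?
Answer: 3044/5 ≈ 608.80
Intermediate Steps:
q(V) = -2 + 5*V
d(C, u) = -2 (d(C, u) = 0 - 2 = -2)
z(A) = 41/5 (z(A) = 8 + 1/5 = 8 + ⅕ = 41/5)
Q(b) = 56/5 (Q(b) = 3 + 41/5 = 56/5)
-20*(-24 - 7) - Q(-23) = -20*(-24 - 7) - 1*56/5 = -20*(-31) - 56/5 = 620 - 56/5 = 3044/5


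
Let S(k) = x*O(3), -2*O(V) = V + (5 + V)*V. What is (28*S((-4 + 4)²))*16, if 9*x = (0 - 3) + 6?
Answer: -2016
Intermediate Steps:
O(V) = -V/2 - V*(5 + V)/2 (O(V) = -(V + (5 + V)*V)/2 = -(V + V*(5 + V))/2 = -V/2 - V*(5 + V)/2)
x = ⅓ (x = ((0 - 3) + 6)/9 = (-3 + 6)/9 = (⅑)*3 = ⅓ ≈ 0.33333)
S(k) = -9/2 (S(k) = (-½*3*(6 + 3))/3 = (-½*3*9)/3 = (⅓)*(-27/2) = -9/2)
(28*S((-4 + 4)²))*16 = (28*(-9/2))*16 = -126*16 = -2016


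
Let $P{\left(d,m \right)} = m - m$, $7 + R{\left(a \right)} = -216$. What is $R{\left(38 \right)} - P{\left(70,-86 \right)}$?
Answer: $-223$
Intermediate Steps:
$R{\left(a \right)} = -223$ ($R{\left(a \right)} = -7 - 216 = -223$)
$P{\left(d,m \right)} = 0$
$R{\left(38 \right)} - P{\left(70,-86 \right)} = -223 - 0 = -223 + 0 = -223$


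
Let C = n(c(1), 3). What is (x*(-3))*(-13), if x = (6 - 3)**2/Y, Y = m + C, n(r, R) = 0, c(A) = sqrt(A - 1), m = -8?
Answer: -351/8 ≈ -43.875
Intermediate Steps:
c(A) = sqrt(-1 + A)
C = 0
Y = -8 (Y = -8 + 0 = -8)
x = -9/8 (x = (6 - 3)**2/(-8) = 3**2*(-1/8) = 9*(-1/8) = -9/8 ≈ -1.1250)
(x*(-3))*(-13) = -9/8*(-3)*(-13) = (27/8)*(-13) = -351/8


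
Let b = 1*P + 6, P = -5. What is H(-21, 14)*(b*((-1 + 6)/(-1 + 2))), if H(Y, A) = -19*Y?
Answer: 1995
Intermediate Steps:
b = 1 (b = 1*(-5) + 6 = -5 + 6 = 1)
H(-21, 14)*(b*((-1 + 6)/(-1 + 2))) = (-19*(-21))*(1*((-1 + 6)/(-1 + 2))) = 399*(1*(5/1)) = 399*(1*(5*1)) = 399*(1*5) = 399*5 = 1995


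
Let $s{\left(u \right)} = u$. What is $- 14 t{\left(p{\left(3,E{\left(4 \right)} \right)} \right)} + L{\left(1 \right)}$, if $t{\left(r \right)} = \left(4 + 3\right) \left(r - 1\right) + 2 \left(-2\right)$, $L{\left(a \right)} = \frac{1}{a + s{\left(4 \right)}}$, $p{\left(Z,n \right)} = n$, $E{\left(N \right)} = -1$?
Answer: $\frac{1261}{5} \approx 252.2$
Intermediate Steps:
$L{\left(a \right)} = \frac{1}{4 + a}$ ($L{\left(a \right)} = \frac{1}{a + 4} = \frac{1}{4 + a}$)
$t{\left(r \right)} = -11 + 7 r$ ($t{\left(r \right)} = 7 \left(-1 + r\right) - 4 = \left(-7 + 7 r\right) - 4 = -11 + 7 r$)
$- 14 t{\left(p{\left(3,E{\left(4 \right)} \right)} \right)} + L{\left(1 \right)} = - 14 \left(-11 + 7 \left(-1\right)\right) + \frac{1}{4 + 1} = - 14 \left(-11 - 7\right) + \frac{1}{5} = \left(-14\right) \left(-18\right) + \frac{1}{5} = 252 + \frac{1}{5} = \frac{1261}{5}$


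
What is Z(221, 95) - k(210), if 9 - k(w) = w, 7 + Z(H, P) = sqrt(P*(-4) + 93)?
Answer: 194 + I*sqrt(287) ≈ 194.0 + 16.941*I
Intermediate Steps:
Z(H, P) = -7 + sqrt(93 - 4*P) (Z(H, P) = -7 + sqrt(P*(-4) + 93) = -7 + sqrt(-4*P + 93) = -7 + sqrt(93 - 4*P))
k(w) = 9 - w
Z(221, 95) - k(210) = (-7 + sqrt(93 - 4*95)) - (9 - 1*210) = (-7 + sqrt(93 - 380)) - (9 - 210) = (-7 + sqrt(-287)) - 1*(-201) = (-7 + I*sqrt(287)) + 201 = 194 + I*sqrt(287)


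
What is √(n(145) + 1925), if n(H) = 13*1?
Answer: √1938 ≈ 44.023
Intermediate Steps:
n(H) = 13
√(n(145) + 1925) = √(13 + 1925) = √1938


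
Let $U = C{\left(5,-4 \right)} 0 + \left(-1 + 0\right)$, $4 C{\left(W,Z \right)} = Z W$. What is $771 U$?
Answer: $-771$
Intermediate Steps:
$C{\left(W,Z \right)} = \frac{W Z}{4}$ ($C{\left(W,Z \right)} = \frac{Z W}{4} = \frac{W Z}{4}$)
$U = -1$ ($U = \frac{1}{4} \cdot 5 \left(-4\right) 0 + \left(-1 + 0\right) = \left(-5\right) 0 - 1 = 0 - 1 = -1$)
$771 U = 771 \left(-1\right) = -771$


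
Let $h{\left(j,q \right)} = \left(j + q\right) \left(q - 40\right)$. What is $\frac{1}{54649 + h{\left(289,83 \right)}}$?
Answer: $\frac{1}{70645} \approx 1.4155 \cdot 10^{-5}$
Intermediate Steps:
$h{\left(j,q \right)} = \left(-40 + q\right) \left(j + q\right)$ ($h{\left(j,q \right)} = \left(j + q\right) \left(-40 + q\right) = \left(-40 + q\right) \left(j + q\right)$)
$\frac{1}{54649 + h{\left(289,83 \right)}} = \frac{1}{54649 + \left(83^{2} - 11560 - 3320 + 289 \cdot 83\right)} = \frac{1}{54649 + \left(6889 - 11560 - 3320 + 23987\right)} = \frac{1}{54649 + 15996} = \frac{1}{70645}$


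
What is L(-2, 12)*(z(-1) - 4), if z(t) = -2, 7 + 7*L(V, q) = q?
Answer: -30/7 ≈ -4.2857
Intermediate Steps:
L(V, q) = -1 + q/7
L(-2, 12)*(z(-1) - 4) = (-1 + (1/7)*12)*(-2 - 4) = (-1 + 12/7)*(-6) = (5/7)*(-6) = -30/7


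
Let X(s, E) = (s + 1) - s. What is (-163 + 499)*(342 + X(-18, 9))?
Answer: 115248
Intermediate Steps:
X(s, E) = 1 (X(s, E) = (1 + s) - s = 1)
(-163 + 499)*(342 + X(-18, 9)) = (-163 + 499)*(342 + 1) = 336*343 = 115248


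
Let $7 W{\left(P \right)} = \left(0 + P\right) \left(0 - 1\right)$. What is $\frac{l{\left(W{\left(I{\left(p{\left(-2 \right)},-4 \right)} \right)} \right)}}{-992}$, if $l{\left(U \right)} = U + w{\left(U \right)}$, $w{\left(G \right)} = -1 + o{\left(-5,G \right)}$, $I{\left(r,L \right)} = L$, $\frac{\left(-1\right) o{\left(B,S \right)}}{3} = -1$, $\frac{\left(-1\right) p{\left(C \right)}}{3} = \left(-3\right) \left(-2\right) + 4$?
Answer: $- \frac{9}{3472} \approx -0.0025922$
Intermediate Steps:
$p{\left(C \right)} = -30$ ($p{\left(C \right)} = - 3 \left(\left(-3\right) \left(-2\right) + 4\right) = - 3 \left(6 + 4\right) = \left(-3\right) 10 = -30$)
$o{\left(B,S \right)} = 3$ ($o{\left(B,S \right)} = \left(-3\right) \left(-1\right) = 3$)
$w{\left(G \right)} = 2$ ($w{\left(G \right)} = -1 + 3 = 2$)
$W{\left(P \right)} = - \frac{P}{7}$ ($W{\left(P \right)} = \frac{\left(0 + P\right) \left(0 - 1\right)}{7} = \frac{P \left(-1\right)}{7} = \frac{\left(-1\right) P}{7} = - \frac{P}{7}$)
$l{\left(U \right)} = 2 + U$ ($l{\left(U \right)} = U + 2 = 2 + U$)
$\frac{l{\left(W{\left(I{\left(p{\left(-2 \right)},-4 \right)} \right)} \right)}}{-992} = \frac{2 - - \frac{4}{7}}{-992} = \left(2 + \frac{4}{7}\right) \left(- \frac{1}{992}\right) = \frac{18}{7} \left(- \frac{1}{992}\right) = - \frac{9}{3472}$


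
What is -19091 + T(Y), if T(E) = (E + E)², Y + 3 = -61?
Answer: -2707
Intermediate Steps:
Y = -64 (Y = -3 - 61 = -64)
T(E) = 4*E² (T(E) = (2*E)² = 4*E²)
-19091 + T(Y) = -19091 + 4*(-64)² = -19091 + 4*4096 = -19091 + 16384 = -2707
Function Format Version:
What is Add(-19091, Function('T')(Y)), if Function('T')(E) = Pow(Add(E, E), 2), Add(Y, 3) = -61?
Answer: -2707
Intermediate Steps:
Y = -64 (Y = Add(-3, -61) = -64)
Function('T')(E) = Mul(4, Pow(E, 2)) (Function('T')(E) = Pow(Mul(2, E), 2) = Mul(4, Pow(E, 2)))
Add(-19091, Function('T')(Y)) = Add(-19091, Mul(4, Pow(-64, 2))) = Add(-19091, Mul(4, 4096)) = Add(-19091, 16384) = -2707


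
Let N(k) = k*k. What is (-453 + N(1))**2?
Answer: 204304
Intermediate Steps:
N(k) = k**2
(-453 + N(1))**2 = (-453 + 1**2)**2 = (-453 + 1)**2 = (-452)**2 = 204304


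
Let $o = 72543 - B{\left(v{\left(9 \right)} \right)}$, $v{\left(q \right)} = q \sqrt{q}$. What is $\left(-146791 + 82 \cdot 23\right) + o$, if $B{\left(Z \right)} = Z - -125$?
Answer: $-72514$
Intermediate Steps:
$v{\left(q \right)} = q^{\frac{3}{2}}$
$B{\left(Z \right)} = 125 + Z$ ($B{\left(Z \right)} = Z + 125 = 125 + Z$)
$o = 72391$ ($o = 72543 - \left(125 + 9^{\frac{3}{2}}\right) = 72543 - \left(125 + 27\right) = 72543 - 152 = 72391$)
$\left(-146791 + 82 \cdot 23\right) + o = \left(-146791 + 82 \cdot 23\right) + 72391 = \left(-146791 + 1886\right) + 72391 = -144905 + 72391 = -72514$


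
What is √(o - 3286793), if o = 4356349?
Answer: 2*√267389 ≈ 1034.2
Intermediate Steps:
√(o - 3286793) = √(4356349 - 3286793) = √1069556 = 2*√267389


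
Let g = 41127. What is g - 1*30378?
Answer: 10749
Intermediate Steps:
g - 1*30378 = 41127 - 1*30378 = 41127 - 30378 = 10749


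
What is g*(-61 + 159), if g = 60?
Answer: 5880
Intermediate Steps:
g*(-61 + 159) = 60*(-61 + 159) = 60*98 = 5880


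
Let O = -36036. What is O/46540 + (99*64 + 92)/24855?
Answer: -2294291/4449045 ≈ -0.51568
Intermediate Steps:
O/46540 + (99*64 + 92)/24855 = -36036/46540 + (99*64 + 92)/24855 = -36036*1/46540 + (6336 + 92)*(1/24855) = -693/895 + 6428*(1/24855) = -693/895 + 6428/24855 = -2294291/4449045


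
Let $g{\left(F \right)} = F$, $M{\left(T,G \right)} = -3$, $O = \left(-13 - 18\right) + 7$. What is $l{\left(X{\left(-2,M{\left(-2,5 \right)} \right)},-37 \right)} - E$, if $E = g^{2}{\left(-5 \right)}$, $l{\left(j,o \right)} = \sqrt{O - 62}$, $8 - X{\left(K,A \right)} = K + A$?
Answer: $-25 + i \sqrt{86} \approx -25.0 + 9.2736 i$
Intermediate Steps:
$O = -24$ ($O = -31 + 7 = -24$)
$X{\left(K,A \right)} = 8 - A - K$ ($X{\left(K,A \right)} = 8 - \left(K + A\right) = 8 - \left(A + K\right) = 8 - A - K$)
$l{\left(j,o \right)} = i \sqrt{86}$ ($l{\left(j,o \right)} = \sqrt{-24 - 62} = \sqrt{-86} = i \sqrt{86}$)
$E = 25$ ($E = \left(-5\right)^{2} = 25$)
$l{\left(X{\left(-2,M{\left(-2,5 \right)} \right)},-37 \right)} - E = i \sqrt{86} - 25 = -25 + i \sqrt{86}$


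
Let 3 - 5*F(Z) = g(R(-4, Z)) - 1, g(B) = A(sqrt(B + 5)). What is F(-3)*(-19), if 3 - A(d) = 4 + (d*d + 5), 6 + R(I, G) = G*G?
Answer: -342/5 ≈ -68.400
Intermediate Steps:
R(I, G) = -6 + G**2 (R(I, G) = -6 + G*G = -6 + G**2)
A(d) = -6 - d**2 (A(d) = 3 - (4 + (d*d + 5)) = 3 - (4 + (d**2 + 5)) = 3 - (4 + (5 + d**2)) = 3 - (9 + d**2) = 3 + (-9 - d**2) = -6 - d**2)
g(B) = -11 - B (g(B) = -6 - (sqrt(B + 5))**2 = -6 - (sqrt(5 + B))**2 = -6 - (5 + B) = -6 + (-5 - B) = -11 - B)
F(Z) = 9/5 + Z**2/5 (F(Z) = 3/5 - ((-11 - (-6 + Z**2)) - 1)/5 = 3/5 - ((-11 + (6 - Z**2)) - 1)/5 = 3/5 - ((-5 - Z**2) - 1)/5 = 3/5 - (-6 - Z**2)/5 = 3/5 + (6/5 + Z**2/5) = 9/5 + Z**2/5)
F(-3)*(-19) = (9/5 + (1/5)*(-3)**2)*(-19) = (9/5 + (1/5)*9)*(-19) = (9/5 + 9/5)*(-19) = (18/5)*(-19) = -342/5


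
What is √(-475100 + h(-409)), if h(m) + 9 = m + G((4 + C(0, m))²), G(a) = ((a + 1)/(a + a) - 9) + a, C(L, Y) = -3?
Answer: 5*I*√19021 ≈ 689.58*I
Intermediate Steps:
G(a) = -9 + a + (1 + a)/(2*a) (G(a) = ((1 + a)/((2*a)) - 9) + a = ((1 + a)*(1/(2*a)) - 9) + a = ((1 + a)/(2*a) - 9) + a = (-9 + (1 + a)/(2*a)) + a = -9 + a + (1 + a)/(2*a))
h(m) = -16 + m (h(m) = -9 + (m + (-17/2 + (4 - 3)² + 1/(2*((4 - 3)²)))) = -9 + (m + (-17/2 + 1² + 1/(2*(1²)))) = -9 + (m + (-17/2 + 1 + (½)/1)) = -9 + (m + (-17/2 + 1 + (½)*1)) = -9 + (m + (-17/2 + 1 + ½)) = -9 + (m - 7) = -9 + (-7 + m) = -16 + m)
√(-475100 + h(-409)) = √(-475100 + (-16 - 409)) = √(-475100 - 425) = √(-475525) = 5*I*√19021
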